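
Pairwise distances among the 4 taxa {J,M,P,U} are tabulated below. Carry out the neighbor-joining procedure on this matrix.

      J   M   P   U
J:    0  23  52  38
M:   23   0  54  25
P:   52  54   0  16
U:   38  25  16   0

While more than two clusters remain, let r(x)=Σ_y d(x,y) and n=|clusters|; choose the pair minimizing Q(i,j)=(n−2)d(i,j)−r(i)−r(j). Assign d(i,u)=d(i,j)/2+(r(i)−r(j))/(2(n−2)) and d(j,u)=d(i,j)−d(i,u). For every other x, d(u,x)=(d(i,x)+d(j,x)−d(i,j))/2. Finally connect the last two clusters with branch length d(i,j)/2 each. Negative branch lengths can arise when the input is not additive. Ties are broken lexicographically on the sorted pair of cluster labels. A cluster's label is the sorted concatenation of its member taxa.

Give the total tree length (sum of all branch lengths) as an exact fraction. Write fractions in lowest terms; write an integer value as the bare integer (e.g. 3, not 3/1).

iteration 1: select J,M (d=23, Q=-169); attach at lengths (57/4, 35/4); label the merged cluster JM
  updated: d(JM,P)=83/2, d(JM,U)=20
iteration 2: select JM,P (d=83/2, Q=-155/2); attach at lengths (91/4, 75/4); label the merged cluster JMP
  updated: d(JMP,U)=-11/4
iteration 3: select JMP,U (d=-11/4); attach at lengths (-11/8, -11/8); label the merged cluster JMPU
final tree: (((J:57/4,M:35/4):91/4,P:75/4):-11/8,U:-11/8)
total length: 247/4

247/4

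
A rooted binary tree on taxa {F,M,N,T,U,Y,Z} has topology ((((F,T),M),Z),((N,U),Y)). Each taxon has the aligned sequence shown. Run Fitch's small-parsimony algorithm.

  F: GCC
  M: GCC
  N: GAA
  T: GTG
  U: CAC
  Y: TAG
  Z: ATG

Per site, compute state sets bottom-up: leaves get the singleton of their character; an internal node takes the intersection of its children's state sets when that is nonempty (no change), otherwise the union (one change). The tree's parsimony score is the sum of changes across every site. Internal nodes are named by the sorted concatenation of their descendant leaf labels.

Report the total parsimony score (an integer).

FT@0: {G} ∩ {G} = {G} (intersection, +0)
FMT@0: {G} ∩ {G} = {G} (intersection, +0)
FMTZ@0: {G} ∪ {A} = {A,G} (union, +1)
NU@0: {G} ∪ {C} = {C,G} (union, +1)
NUY@0: {C,G} ∪ {T} = {C,G,T} (union, +1)
FMNTUYZ@0: {A,G} ∩ {C,G,T} = {G} (intersection, +0)
FT@1: {C} ∪ {T} = {C,T} (union, +1)
FMT@1: {C,T} ∩ {C} = {C} (intersection, +0)
FMTZ@1: {C} ∪ {T} = {C,T} (union, +1)
NU@1: {A} ∩ {A} = {A} (intersection, +0)
NUY@1: {A} ∩ {A} = {A} (intersection, +0)
FMNTUYZ@1: {C,T} ∪ {A} = {A,C,T} (union, +1)
FT@2: {C} ∪ {G} = {C,G} (union, +1)
FMT@2: {C,G} ∩ {C} = {C} (intersection, +0)
FMTZ@2: {C} ∪ {G} = {C,G} (union, +1)
NU@2: {A} ∪ {C} = {A,C} (union, +1)
NUY@2: {A,C} ∪ {G} = {A,C,G} (union, +1)
FMNTUYZ@2: {C,G} ∩ {A,C,G} = {C,G} (intersection, +0)
per-site changes: [3, 3, 4]; total = 10

10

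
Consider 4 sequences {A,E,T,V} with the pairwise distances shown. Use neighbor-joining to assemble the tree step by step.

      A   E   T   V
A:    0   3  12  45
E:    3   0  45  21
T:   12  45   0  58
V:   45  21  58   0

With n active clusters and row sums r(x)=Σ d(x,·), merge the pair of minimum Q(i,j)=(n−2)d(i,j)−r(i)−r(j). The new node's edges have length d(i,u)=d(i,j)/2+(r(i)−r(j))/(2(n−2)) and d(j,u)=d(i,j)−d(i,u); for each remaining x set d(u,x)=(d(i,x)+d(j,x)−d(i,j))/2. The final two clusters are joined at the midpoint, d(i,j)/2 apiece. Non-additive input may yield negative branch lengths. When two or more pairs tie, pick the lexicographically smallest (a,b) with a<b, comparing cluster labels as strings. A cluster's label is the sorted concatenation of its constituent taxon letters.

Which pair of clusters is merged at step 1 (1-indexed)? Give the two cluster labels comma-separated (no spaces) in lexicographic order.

A,T

iteration 1: select A,T (d=12, Q=-151); attach at lengths (-31/4, 79/4); label the merged cluster AT
  updated: d(AT,E)=18, d(AT,V)=91/2
iteration 2: select AT,E (d=18, Q=-169/2); attach at lengths (85/4, -13/4); label the merged cluster AET
  updated: d(AET,V)=97/4
iteration 3: select AET,V (d=97/4); attach at lengths (97/8, 97/8); label the merged cluster AETV
final tree: (((A:-31/4,T:79/4):85/4,E:-13/4):97/8,V:97/8)
total length: 217/4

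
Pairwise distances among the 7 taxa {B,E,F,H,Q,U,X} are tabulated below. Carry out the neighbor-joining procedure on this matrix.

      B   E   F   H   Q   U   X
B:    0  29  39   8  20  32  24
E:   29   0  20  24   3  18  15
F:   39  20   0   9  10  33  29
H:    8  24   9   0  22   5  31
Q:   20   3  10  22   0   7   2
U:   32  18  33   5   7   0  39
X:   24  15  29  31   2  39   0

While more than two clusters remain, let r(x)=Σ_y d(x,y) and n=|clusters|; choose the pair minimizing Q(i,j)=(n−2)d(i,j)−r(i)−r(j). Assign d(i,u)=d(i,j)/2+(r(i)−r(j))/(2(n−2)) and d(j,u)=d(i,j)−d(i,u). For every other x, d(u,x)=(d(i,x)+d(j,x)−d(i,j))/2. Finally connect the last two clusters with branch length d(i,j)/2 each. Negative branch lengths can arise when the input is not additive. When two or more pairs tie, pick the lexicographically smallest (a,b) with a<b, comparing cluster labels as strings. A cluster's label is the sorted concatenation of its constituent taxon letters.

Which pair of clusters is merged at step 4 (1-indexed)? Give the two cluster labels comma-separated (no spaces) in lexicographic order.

step 1: merge (B,H) at d=8, Q=-211; branch lengths B→93/10, H→-13/10; new cluster BH
  updated: d(BH,E)=45/2, d(BH,F)=20, d(BH,Q)=17, d(BH,U)=29/2, d(BH,X)=47/2
step 2: merge (BH,U) at d=29/2, Q=-151; branch lengths BH→11/2, U→9; new cluster BHU
  updated: d(BHU,E)=13, d(BHU,F)=77/4, d(BHU,Q)=19/4, d(BHU,X)=24
step 3: merge (Q,X) at d=2, Q=-335/4; branch lengths Q→-59/8, X→75/8; new cluster QX
  updated: d(BHU,QX)=107/8, d(E,QX)=8, d(F,QX)=37/2
step 4: merge (BHU,F) at d=77/4, Q=-519/8; branch lengths BHU→211/32, F→405/32; new cluster BFHU
  updated: d(BFHU,E)=55/8, d(BFHU,QX)=101/16
step 5: merge (BFHU,E) at d=55/8, Q=-339/16; branch lengths BFHU→83/32, E→137/32; new cluster BEFHU
  updated: d(BEFHU,QX)=119/32
step 6: merge (BEFHU,QX) at d=119/32; branch lengths BEFHU→119/64, QX→119/64; new cluster BEFHQUX
final tree: (((((B:93/10,H:-13/10):11/2,U:9):211/32,F:405/32):83/32,E:137/32):119/64,(Q:-59/8,X:75/8):119/64)
total length: 1739/32

BHU,F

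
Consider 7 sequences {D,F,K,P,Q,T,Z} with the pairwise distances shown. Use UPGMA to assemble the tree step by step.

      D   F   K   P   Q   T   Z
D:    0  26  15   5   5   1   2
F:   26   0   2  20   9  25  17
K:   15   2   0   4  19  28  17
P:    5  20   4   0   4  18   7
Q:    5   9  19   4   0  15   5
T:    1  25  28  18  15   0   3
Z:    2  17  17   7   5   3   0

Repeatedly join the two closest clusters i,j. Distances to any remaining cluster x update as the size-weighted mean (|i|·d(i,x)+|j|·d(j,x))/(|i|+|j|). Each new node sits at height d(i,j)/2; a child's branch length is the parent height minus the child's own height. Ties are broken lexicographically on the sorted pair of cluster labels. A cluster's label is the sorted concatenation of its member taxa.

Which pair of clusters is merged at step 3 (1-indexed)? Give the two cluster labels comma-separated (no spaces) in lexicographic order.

DT,Z

iteration 1: select D,T (d=1); attach at lengths (1/2, 1/2); label the merged cluster DT
  updated: d(DT,F)=51/2, d(DT,K)=43/2, d(DT,P)=23/2, d(DT,Q)=10, d(DT,Z)=5/2
iteration 2: select F,K (d=2); attach at lengths (1, 1); label the merged cluster FK
  updated: d(DT,FK)=47/2, d(FK,P)=12, d(FK,Q)=14, d(FK,Z)=17
iteration 3: select DT,Z (d=5/2); attach at lengths (3/4, 5/4); label the merged cluster DTZ
  updated: d(DTZ,FK)=64/3, d(DTZ,P)=10, d(DTZ,Q)=25/3
iteration 4: select P,Q (d=4); attach at lengths (2, 2); label the merged cluster PQ
  updated: d(DTZ,PQ)=55/6, d(FK,PQ)=13
iteration 5: select DTZ,PQ (d=55/6); attach at lengths (10/3, 31/12); label the merged cluster DPQTZ
  updated: d(DPQTZ,FK)=18
iteration 6: select DPQTZ,FK (d=18); attach at lengths (53/12, 8); label the merged cluster DFKPQTZ
final tree: ((((D:1/2,T:1/2):3/4,Z:5/4):10/3,(P:2,Q:2):31/12):53/12,(F:1,K:1):8)
total length: 82/3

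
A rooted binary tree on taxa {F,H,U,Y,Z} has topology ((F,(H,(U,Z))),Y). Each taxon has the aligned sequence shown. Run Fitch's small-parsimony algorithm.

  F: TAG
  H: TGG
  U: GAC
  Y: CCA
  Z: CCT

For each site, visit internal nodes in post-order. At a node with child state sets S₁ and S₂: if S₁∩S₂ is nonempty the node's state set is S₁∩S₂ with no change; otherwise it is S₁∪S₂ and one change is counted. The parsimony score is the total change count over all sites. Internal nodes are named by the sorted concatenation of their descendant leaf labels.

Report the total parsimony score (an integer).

9

site 0, node UZ: U={G} ∪ Z={C} → {C,G} (+1)
site 0, node HUZ: H={T} ∪ UZ={C,G} → {C,G,T} (+1)
site 0, node FHUZ: F={T} ∩ HUZ={C,G,T} → {T} (+0)
site 0, node FHUYZ: FHUZ={T} ∪ Y={C} → {C,T} (+1)
site 1, node UZ: U={A} ∪ Z={C} → {A,C} (+1)
site 1, node HUZ: H={G} ∪ UZ={A,C} → {A,C,G} (+1)
site 1, node FHUZ: F={A} ∩ HUZ={A,C,G} → {A} (+0)
site 1, node FHUYZ: FHUZ={A} ∪ Y={C} → {A,C} (+1)
site 2, node UZ: U={C} ∪ Z={T} → {C,T} (+1)
site 2, node HUZ: H={G} ∪ UZ={C,T} → {C,G,T} (+1)
site 2, node FHUZ: F={G} ∩ HUZ={C,G,T} → {G} (+0)
site 2, node FHUYZ: FHUZ={G} ∪ Y={A} → {A,G} (+1)
per-site changes: [3, 3, 3]; total = 9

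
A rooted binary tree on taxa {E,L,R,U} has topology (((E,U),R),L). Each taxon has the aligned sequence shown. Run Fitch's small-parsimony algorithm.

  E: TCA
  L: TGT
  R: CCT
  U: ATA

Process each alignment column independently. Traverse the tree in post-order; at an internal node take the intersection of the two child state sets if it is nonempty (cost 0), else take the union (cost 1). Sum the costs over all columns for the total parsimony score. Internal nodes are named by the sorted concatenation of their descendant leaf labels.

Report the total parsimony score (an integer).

EU@0: {T} ∪ {A} = {A,T} (union, +1)
ERU@0: {A,T} ∪ {C} = {A,C,T} (union, +1)
ELRU@0: {A,C,T} ∩ {T} = {T} (intersection, +0)
EU@1: {C} ∪ {T} = {C,T} (union, +1)
ERU@1: {C,T} ∩ {C} = {C} (intersection, +0)
ELRU@1: {C} ∪ {G} = {C,G} (union, +1)
EU@2: {A} ∩ {A} = {A} (intersection, +0)
ERU@2: {A} ∪ {T} = {A,T} (union, +1)
ELRU@2: {A,T} ∩ {T} = {T} (intersection, +0)
per-site changes: [2, 2, 1]; total = 5

5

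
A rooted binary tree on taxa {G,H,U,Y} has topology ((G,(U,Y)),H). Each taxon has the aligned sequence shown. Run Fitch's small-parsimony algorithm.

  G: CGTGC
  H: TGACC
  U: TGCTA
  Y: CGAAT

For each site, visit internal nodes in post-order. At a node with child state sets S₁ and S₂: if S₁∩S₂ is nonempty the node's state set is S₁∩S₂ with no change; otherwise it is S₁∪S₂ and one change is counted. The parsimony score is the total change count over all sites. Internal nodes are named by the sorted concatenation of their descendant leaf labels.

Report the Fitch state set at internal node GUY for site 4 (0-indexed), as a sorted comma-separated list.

A,C,T

[col 0] UY: children U:{T}, Y:{C} ∪→ {C,T}; cost 1
[col 0] GUY: children G:{C}, UY:{C,T} ∩→ {C}; cost 0
[col 0] GHUY: children GUY:{C}, H:{T} ∪→ {C,T}; cost 1
[col 1] UY: children U:{G}, Y:{G} ∩→ {G}; cost 0
[col 1] GUY: children G:{G}, UY:{G} ∩→ {G}; cost 0
[col 1] GHUY: children GUY:{G}, H:{G} ∩→ {G}; cost 0
[col 2] UY: children U:{C}, Y:{A} ∪→ {A,C}; cost 1
[col 2] GUY: children G:{T}, UY:{A,C} ∪→ {A,C,T}; cost 1
[col 2] GHUY: children GUY:{A,C,T}, H:{A} ∩→ {A}; cost 0
[col 3] UY: children U:{T}, Y:{A} ∪→ {A,T}; cost 1
[col 3] GUY: children G:{G}, UY:{A,T} ∪→ {A,G,T}; cost 1
[col 3] GHUY: children GUY:{A,G,T}, H:{C} ∪→ {A,C,G,T}; cost 1
[col 4] UY: children U:{A}, Y:{T} ∪→ {A,T}; cost 1
[col 4] GUY: children G:{C}, UY:{A,T} ∪→ {A,C,T}; cost 1
[col 4] GHUY: children GUY:{A,C,T}, H:{C} ∩→ {C}; cost 0
per-site changes: [2, 0, 2, 3, 2]; total = 9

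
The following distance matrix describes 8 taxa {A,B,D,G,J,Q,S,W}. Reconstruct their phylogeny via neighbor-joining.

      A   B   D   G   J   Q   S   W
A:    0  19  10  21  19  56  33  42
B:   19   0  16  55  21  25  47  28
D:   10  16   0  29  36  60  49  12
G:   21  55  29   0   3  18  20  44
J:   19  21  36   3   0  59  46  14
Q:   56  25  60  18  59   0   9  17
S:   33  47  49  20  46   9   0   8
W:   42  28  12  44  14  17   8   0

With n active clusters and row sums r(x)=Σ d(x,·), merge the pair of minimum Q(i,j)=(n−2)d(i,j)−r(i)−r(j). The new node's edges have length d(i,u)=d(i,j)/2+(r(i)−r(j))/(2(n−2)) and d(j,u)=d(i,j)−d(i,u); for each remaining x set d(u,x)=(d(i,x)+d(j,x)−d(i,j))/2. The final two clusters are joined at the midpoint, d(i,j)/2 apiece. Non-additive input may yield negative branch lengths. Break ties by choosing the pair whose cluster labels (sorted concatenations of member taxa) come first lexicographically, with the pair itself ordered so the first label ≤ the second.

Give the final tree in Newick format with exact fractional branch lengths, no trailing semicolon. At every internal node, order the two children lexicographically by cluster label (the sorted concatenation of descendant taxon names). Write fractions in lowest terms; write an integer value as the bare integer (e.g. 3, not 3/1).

(((A:87/16,D:73/16):19/8,B:81/8):139/32,((G:157/32,J:-61/32):187/16,((Q:43/6,S:11/6):42/5,W:-2/5):207/16):139/32)

iteration 1: select Q,S (d=9, Q=-402); attach at lengths (43/6, 11/6); label the merged cluster QS
  updated: d(A,QS)=40, d(B,QS)=63/2, d(D,QS)=50, d(G,QS)=29/2, d(J,QS)=48, d(QS,W)=8
iteration 2: select QS,W (d=8, Q=-300); attach at lengths (42/5, -2/5); label the merged cluster QSW
  updated: d(A,QSW)=37, d(B,QSW)=103/4, d(D,QSW)=27, d(G,QSW)=101/4, d(J,QSW)=27
iteration 3: select G,J (d=3, Q=-909/4); attach at lengths (157/32, -61/32); label the merged cluster GJ
  updated: d(A,GJ)=37/2, d(B,GJ)=73/2, d(D,GJ)=31, d(GJ,QSW)=197/8
iteration 4: select GJ,QSW (d=197/8, Q=-1209/8); attach at lengths (187/16, 207/16); label the merged cluster GJQSW
  updated: d(A,GJQSW)=247/16, d(B,GJQSW)=301/16, d(D,GJQSW)=267/16
iteration 5: select A,D (d=10, Q=-537/8); attach at lengths (87/16, 73/16); label the merged cluster AD
  updated: d(AD,B)=25/2, d(AD,GJQSW)=177/16
iteration 6: select AD,B (d=25/2, Q=-339/8); attach at lengths (19/8, 81/8); label the merged cluster ABD
  updated: d(ABD,GJQSW)=139/16
iteration 7: select ABD,GJQSW (d=139/16); attach at lengths (139/32, 139/32); label the merged cluster ABDGJQSW
final tree: (((A:87/16,D:73/16):19/8,B:81/8):139/32,((G:157/32,J:-61/32):187/16,((Q:43/6,S:11/6):42/5,W:-2/5):207/16):139/32)
total length: 1213/16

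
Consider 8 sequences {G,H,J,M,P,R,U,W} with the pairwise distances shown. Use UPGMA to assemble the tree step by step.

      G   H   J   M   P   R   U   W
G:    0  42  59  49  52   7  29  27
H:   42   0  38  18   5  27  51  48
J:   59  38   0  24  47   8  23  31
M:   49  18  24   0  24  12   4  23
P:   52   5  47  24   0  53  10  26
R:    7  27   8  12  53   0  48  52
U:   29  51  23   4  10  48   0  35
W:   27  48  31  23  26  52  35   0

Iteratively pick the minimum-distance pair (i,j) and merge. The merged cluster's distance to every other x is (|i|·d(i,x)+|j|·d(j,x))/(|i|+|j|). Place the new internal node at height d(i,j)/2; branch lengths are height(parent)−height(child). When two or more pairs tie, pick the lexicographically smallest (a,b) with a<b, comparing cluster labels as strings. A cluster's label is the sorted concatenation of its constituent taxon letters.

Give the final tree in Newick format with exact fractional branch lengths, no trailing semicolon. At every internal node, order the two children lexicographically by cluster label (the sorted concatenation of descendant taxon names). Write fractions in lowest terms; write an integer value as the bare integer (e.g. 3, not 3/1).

1. join M+U (d=4) ⇒ MU; edges |M|=2, |U|=2
  updated: d(G,MU)=39, d(H,MU)=69/2, d(J,MU)=47/2, d(MU,P)=17, d(MU,R)=30, d(MU,W)=29
2. join H+P (d=5) ⇒ HP; edges |H|=5/2, |P|=5/2
  updated: d(G,HP)=47, d(HP,J)=85/2, d(HP,MU)=103/4, d(HP,R)=40, d(HP,W)=37
3. join G+R (d=7) ⇒ GR; edges |G|=7/2, |R|=7/2
  updated: d(GR,HP)=87/2, d(GR,J)=67/2, d(GR,MU)=69/2, d(GR,W)=79/2
4. join J+MU (d=47/2) ⇒ JMU; edges |J|=47/4, |MU|=39/4
  updated: d(GR,JMU)=205/6, d(HP,JMU)=94/3, d(JMU,W)=89/3
5. join JMU+W (d=89/3) ⇒ JMUW; edges |JMU|=37/12, |W|=89/6
  updated: d(GR,JMUW)=71/2, d(HP,JMUW)=131/4
6. join HP+JMUW (d=131/4) ⇒ HJMPUW; edges |HP|=111/8, |JMUW|=37/24
  updated: d(GR,HJMPUW)=229/6
7. join GR+HJMPUW (d=229/6) ⇒ GHJMPRUW; edges |GR|=187/12, |HJMPUW|=65/24
final tree: ((G:7/2,R:7/2):187/12,((H:5/2,P:5/2):111/8,((J:47/4,(M:2,U:2):39/4):37/12,W:89/6):37/24):65/24)
total length: 713/8

((G:7/2,R:7/2):187/12,((H:5/2,P:5/2):111/8,((J:47/4,(M:2,U:2):39/4):37/12,W:89/6):37/24):65/24)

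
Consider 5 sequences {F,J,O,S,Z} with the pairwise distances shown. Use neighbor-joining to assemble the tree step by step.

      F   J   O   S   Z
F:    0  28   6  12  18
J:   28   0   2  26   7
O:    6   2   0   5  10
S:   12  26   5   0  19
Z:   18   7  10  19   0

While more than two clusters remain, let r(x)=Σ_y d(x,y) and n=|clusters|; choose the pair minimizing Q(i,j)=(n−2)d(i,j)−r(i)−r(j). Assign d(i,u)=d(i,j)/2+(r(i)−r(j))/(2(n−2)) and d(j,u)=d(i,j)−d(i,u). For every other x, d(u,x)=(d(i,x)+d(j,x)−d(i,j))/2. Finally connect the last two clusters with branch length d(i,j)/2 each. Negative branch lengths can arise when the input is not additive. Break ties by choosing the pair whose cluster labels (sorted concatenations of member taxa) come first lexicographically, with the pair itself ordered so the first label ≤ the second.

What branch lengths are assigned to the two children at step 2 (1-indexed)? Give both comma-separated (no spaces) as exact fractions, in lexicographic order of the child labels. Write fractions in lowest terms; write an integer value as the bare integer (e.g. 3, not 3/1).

1. join J+Z (d=7, Q=-96) ⇒ JZ; edges |J|=5, |Z|=2
  updated: d(F,JZ)=39/2, d(JZ,O)=5/2, d(JZ,S)=19
2. join F+S (d=12, Q=-99/2) ⇒ FS; edges |F|=51/8, |S|=45/8
  updated: d(FS,JZ)=53/4, d(FS,O)=-1/2
3. join FS+JZ (d=53/4, Q=-61/4) ⇒ FJSZ; edges |FS|=41/8, |JZ|=65/8
  updated: d(FJSZ,O)=-45/8
4. join FJSZ+O (d=-45/8) ⇒ FJOSZ; edges |FJSZ|=-45/16, |O|=-45/16
final tree: (((F:51/8,S:45/8):41/8,(J:5,Z:2):65/8):-45/16,O:-45/16)
total length: 213/8

51/8,45/8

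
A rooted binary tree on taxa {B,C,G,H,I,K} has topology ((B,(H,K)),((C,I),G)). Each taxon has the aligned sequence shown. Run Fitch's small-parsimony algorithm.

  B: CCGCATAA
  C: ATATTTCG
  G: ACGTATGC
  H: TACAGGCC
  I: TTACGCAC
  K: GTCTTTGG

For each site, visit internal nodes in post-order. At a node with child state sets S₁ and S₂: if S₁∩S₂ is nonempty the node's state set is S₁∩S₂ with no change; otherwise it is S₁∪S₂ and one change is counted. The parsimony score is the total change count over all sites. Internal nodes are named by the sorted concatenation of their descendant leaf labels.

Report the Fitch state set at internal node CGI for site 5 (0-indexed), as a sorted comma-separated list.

HK@0: {T} ∪ {G} = {G,T} (union, +1)
BHK@0: {C} ∪ {G,T} = {C,G,T} (union, +1)
CI@0: {A} ∪ {T} = {A,T} (union, +1)
CGI@0: {A,T} ∩ {A} = {A} (intersection, +0)
BCGHIK@0: {C,G,T} ∪ {A} = {A,C,G,T} (union, +1)
HK@1: {A} ∪ {T} = {A,T} (union, +1)
BHK@1: {C} ∪ {A,T} = {A,C,T} (union, +1)
CI@1: {T} ∩ {T} = {T} (intersection, +0)
CGI@1: {T} ∪ {C} = {C,T} (union, +1)
BCGHIK@1: {A,C,T} ∩ {C,T} = {C,T} (intersection, +0)
HK@2: {C} ∩ {C} = {C} (intersection, +0)
BHK@2: {G} ∪ {C} = {C,G} (union, +1)
CI@2: {A} ∩ {A} = {A} (intersection, +0)
CGI@2: {A} ∪ {G} = {A,G} (union, +1)
BCGHIK@2: {C,G} ∩ {A,G} = {G} (intersection, +0)
HK@3: {A} ∪ {T} = {A,T} (union, +1)
BHK@3: {C} ∪ {A,T} = {A,C,T} (union, +1)
CI@3: {T} ∪ {C} = {C,T} (union, +1)
CGI@3: {C,T} ∩ {T} = {T} (intersection, +0)
BCGHIK@3: {A,C,T} ∩ {T} = {T} (intersection, +0)
HK@4: {G} ∪ {T} = {G,T} (union, +1)
BHK@4: {A} ∪ {G,T} = {A,G,T} (union, +1)
CI@4: {T} ∪ {G} = {G,T} (union, +1)
CGI@4: {G,T} ∪ {A} = {A,G,T} (union, +1)
BCGHIK@4: {A,G,T} ∩ {A,G,T} = {A,G,T} (intersection, +0)
HK@5: {G} ∪ {T} = {G,T} (union, +1)
BHK@5: {T} ∩ {G,T} = {T} (intersection, +0)
CI@5: {T} ∪ {C} = {C,T} (union, +1)
CGI@5: {C,T} ∩ {T} = {T} (intersection, +0)
BCGHIK@5: {T} ∩ {T} = {T} (intersection, +0)
HK@6: {C} ∪ {G} = {C,G} (union, +1)
BHK@6: {A} ∪ {C,G} = {A,C,G} (union, +1)
CI@6: {C} ∪ {A} = {A,C} (union, +1)
CGI@6: {A,C} ∪ {G} = {A,C,G} (union, +1)
BCGHIK@6: {A,C,G} ∩ {A,C,G} = {A,C,G} (intersection, +0)
HK@7: {C} ∪ {G} = {C,G} (union, +1)
BHK@7: {A} ∪ {C,G} = {A,C,G} (union, +1)
CI@7: {G} ∪ {C} = {C,G} (union, +1)
CGI@7: {C,G} ∩ {C} = {C} (intersection, +0)
BCGHIK@7: {A,C,G} ∩ {C} = {C} (intersection, +0)
per-site changes: [4, 3, 2, 3, 4, 2, 4, 3]; total = 25

T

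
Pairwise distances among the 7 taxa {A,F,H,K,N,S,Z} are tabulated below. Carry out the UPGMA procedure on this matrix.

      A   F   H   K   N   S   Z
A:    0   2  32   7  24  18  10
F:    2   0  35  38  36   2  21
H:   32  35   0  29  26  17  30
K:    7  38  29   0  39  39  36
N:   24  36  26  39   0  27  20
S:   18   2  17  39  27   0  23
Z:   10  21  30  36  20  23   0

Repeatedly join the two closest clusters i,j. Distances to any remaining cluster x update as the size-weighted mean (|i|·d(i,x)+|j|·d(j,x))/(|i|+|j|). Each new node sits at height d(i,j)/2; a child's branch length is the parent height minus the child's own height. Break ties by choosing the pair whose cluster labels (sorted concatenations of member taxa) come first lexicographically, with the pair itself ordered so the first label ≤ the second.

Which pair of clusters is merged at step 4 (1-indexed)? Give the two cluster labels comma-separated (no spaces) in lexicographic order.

H,N

iteration 1: select A,F (d=2); attach at lengths (1, 1); label the merged cluster AF
  updated: d(AF,H)=67/2, d(AF,K)=45/2, d(AF,N)=30, d(AF,S)=10, d(AF,Z)=31/2
iteration 2: select AF,S (d=10); attach at lengths (4, 5); label the merged cluster AFS
  updated: d(AFS,H)=28, d(AFS,K)=28, d(AFS,N)=29, d(AFS,Z)=18
iteration 3: select AFS,Z (d=18); attach at lengths (4, 9); label the merged cluster AFSZ
  updated: d(AFSZ,H)=57/2, d(AFSZ,K)=30, d(AFSZ,N)=107/4
iteration 4: select H,N (d=26); attach at lengths (13, 13); label the merged cluster HN
  updated: d(AFSZ,HN)=221/8, d(HN,K)=34
iteration 5: select AFSZ,HN (d=221/8); attach at lengths (77/16, 13/16); label the merged cluster AFHNSZ
  updated: d(AFHNSZ,K)=94/3
iteration 6: select AFHNSZ,K (d=94/3); attach at lengths (89/48, 47/3); label the merged cluster AFHKNSZ
final tree: (((((A:1,F:1):4,S:5):4,Z:9):77/16,(H:13,N:13):13/16):89/48,K:47/3)
total length: 3511/48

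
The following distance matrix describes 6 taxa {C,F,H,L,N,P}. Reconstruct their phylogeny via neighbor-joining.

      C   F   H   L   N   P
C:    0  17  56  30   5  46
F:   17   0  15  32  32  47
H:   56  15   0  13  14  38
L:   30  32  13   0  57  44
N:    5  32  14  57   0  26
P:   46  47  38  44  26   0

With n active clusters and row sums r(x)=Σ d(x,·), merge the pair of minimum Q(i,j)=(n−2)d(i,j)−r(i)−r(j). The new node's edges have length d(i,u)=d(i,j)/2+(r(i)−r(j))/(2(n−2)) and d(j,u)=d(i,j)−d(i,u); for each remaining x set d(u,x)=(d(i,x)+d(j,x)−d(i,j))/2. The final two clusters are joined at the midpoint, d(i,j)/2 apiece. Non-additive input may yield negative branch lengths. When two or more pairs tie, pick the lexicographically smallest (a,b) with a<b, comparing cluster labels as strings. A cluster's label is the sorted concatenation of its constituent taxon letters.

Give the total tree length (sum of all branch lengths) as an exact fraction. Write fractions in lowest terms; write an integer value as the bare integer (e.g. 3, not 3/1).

1227/16

step 1: merge (C,N) at d=5, Q=-268; branch lengths C→5, N→0; new cluster CN
  updated: d(CN,F)=22, d(CN,H)=65/2, d(CN,L)=41, d(CN,P)=67/2
step 2: merge (CN,P) at d=67/2, Q=-191; branch lengths CN→67/6, P→67/3; new cluster CNP
  updated: d(CNP,F)=71/4, d(CNP,H)=37/2, d(CNP,L)=103/4
step 3: merge (CNP,F) at d=71/4, Q=-365/4; branch lengths CNP→131/16, F→153/16; new cluster CFNP
  updated: d(CFNP,H)=63/8, d(CFNP,L)=20
step 4: merge (CFNP,H) at d=63/8, Q=-327/8; branch lengths CFNP→119/16, H→7/16; new cluster CFHNP
  updated: d(CFHNP,L)=201/16
step 5: merge (CFHNP,L) at d=201/16; branch lengths CFHNP→201/32, L→201/32; new cluster CFHLNP
final tree: (((((C:5,N:0):67/6,P:67/3):131/16,F:153/16):119/16,H:7/16):201/32,L:201/32)
total length: 1227/16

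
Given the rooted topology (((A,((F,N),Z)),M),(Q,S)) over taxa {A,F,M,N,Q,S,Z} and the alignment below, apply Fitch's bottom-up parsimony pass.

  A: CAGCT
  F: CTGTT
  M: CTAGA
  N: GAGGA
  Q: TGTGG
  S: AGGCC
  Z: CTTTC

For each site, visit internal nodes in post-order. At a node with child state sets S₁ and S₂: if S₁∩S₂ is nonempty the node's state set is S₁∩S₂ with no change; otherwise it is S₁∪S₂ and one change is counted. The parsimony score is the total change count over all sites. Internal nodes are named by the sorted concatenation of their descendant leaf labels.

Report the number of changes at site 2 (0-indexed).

3

FN@0: {C} ∪ {G} = {C,G} (union, +1)
FNZ@0: {C,G} ∩ {C} = {C} (intersection, +0)
AFNZ@0: {C} ∩ {C} = {C} (intersection, +0)
AFMNZ@0: {C} ∩ {C} = {C} (intersection, +0)
QS@0: {T} ∪ {A} = {A,T} (union, +1)
AFMNQSZ@0: {C} ∪ {A,T} = {A,C,T} (union, +1)
FN@1: {T} ∪ {A} = {A,T} (union, +1)
FNZ@1: {A,T} ∩ {T} = {T} (intersection, +0)
AFNZ@1: {A} ∪ {T} = {A,T} (union, +1)
AFMNZ@1: {A,T} ∩ {T} = {T} (intersection, +0)
QS@1: {G} ∩ {G} = {G} (intersection, +0)
AFMNQSZ@1: {T} ∪ {G} = {G,T} (union, +1)
FN@2: {G} ∩ {G} = {G} (intersection, +0)
FNZ@2: {G} ∪ {T} = {G,T} (union, +1)
AFNZ@2: {G} ∩ {G,T} = {G} (intersection, +0)
AFMNZ@2: {G} ∪ {A} = {A,G} (union, +1)
QS@2: {T} ∪ {G} = {G,T} (union, +1)
AFMNQSZ@2: {A,G} ∩ {G,T} = {G} (intersection, +0)
FN@3: {T} ∪ {G} = {G,T} (union, +1)
FNZ@3: {G,T} ∩ {T} = {T} (intersection, +0)
AFNZ@3: {C} ∪ {T} = {C,T} (union, +1)
AFMNZ@3: {C,T} ∪ {G} = {C,G,T} (union, +1)
QS@3: {G} ∪ {C} = {C,G} (union, +1)
AFMNQSZ@3: {C,G,T} ∩ {C,G} = {C,G} (intersection, +0)
FN@4: {T} ∪ {A} = {A,T} (union, +1)
FNZ@4: {A,T} ∪ {C} = {A,C,T} (union, +1)
AFNZ@4: {T} ∩ {A,C,T} = {T} (intersection, +0)
AFMNZ@4: {T} ∪ {A} = {A,T} (union, +1)
QS@4: {G} ∪ {C} = {C,G} (union, +1)
AFMNQSZ@4: {A,T} ∪ {C,G} = {A,C,G,T} (union, +1)
per-site changes: [3, 3, 3, 4, 5]; total = 18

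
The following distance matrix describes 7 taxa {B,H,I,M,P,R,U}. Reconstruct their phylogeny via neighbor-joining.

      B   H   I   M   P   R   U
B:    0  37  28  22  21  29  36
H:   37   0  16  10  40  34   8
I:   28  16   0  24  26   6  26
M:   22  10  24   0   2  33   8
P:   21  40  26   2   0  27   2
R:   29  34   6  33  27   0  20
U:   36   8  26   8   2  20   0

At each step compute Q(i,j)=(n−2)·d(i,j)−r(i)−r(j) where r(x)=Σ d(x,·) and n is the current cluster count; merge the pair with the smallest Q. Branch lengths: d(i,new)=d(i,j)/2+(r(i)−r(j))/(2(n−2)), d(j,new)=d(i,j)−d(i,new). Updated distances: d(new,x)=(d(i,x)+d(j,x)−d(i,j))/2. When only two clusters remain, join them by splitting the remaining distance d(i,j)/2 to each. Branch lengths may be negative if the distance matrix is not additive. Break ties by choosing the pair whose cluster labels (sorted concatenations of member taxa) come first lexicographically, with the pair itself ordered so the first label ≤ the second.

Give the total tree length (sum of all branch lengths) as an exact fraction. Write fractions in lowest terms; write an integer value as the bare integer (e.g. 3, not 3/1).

457/8

iteration 1: select I,R (d=6, Q=-245); attach at lengths (7/10, 53/10); label the merged cluster IR
  updated: d(B,IR)=51/2, d(H,IR)=22, d(IR,M)=51/2, d(IR,P)=47/2, d(IR,U)=20
iteration 2: select H,U (d=8, Q=-159); attach at lengths (75/8, -11/8); label the merged cluster HU
  updated: d(B,HU)=65/2, d(HU,IR)=17, d(HU,M)=5, d(HU,P)=17
iteration 3: select B,IR (d=51/2, Q=-116); attach at lengths (43/3, 67/6); label the merged cluster BIR
  updated: d(BIR,HU)=12, d(BIR,M)=11, d(BIR,P)=19/2
iteration 4: select BIR,HU (d=12, Q=-85/2); attach at lengths (45/8, 51/8); label the merged cluster BHIRU
  updated: d(BHIRU,M)=2, d(BHIRU,P)=29/4
iteration 5: select BHIRU,M (d=2, Q=-45/4); attach at lengths (29/8, -13/8); label the merged cluster BHIMRU
  updated: d(BHIMRU,P)=29/8
iteration 6: select BHIMRU,P (d=29/8); attach at lengths (29/16, 29/16); label the merged cluster BHIMPRU
final tree: ((((B:43/3,(I:7/10,R:53/10):67/6):45/8,(H:75/8,U:-11/8):51/8):29/8,M:-13/8):29/16,P:29/16)
total length: 457/8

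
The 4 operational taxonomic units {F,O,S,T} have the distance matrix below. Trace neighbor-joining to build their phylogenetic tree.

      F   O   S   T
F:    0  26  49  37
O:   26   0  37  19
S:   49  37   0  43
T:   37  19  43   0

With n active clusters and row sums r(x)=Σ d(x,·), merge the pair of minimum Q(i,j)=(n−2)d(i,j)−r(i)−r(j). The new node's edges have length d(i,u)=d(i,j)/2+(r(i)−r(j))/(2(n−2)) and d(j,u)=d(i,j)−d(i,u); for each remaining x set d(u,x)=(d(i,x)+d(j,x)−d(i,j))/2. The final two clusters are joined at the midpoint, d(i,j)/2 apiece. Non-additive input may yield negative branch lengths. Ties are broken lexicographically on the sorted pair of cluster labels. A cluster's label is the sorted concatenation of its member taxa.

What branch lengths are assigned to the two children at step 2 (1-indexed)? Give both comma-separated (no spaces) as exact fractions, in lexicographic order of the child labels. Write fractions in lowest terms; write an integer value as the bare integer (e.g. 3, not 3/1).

7/4,21/4

iteration 1: select F,S (d=49, Q=-143); attach at lengths (81/4, 115/4); label the merged cluster FS
  updated: d(FS,O)=7, d(FS,T)=31/2
iteration 2: select FS,O (d=7, Q=-83/2); attach at lengths (7/4, 21/4); label the merged cluster FOS
  updated: d(FOS,T)=55/4
iteration 3: select FOS,T (d=55/4); attach at lengths (55/8, 55/8); label the merged cluster FOST
final tree: (((F:81/4,S:115/4):7/4,O:21/4):55/8,T:55/8)
total length: 279/4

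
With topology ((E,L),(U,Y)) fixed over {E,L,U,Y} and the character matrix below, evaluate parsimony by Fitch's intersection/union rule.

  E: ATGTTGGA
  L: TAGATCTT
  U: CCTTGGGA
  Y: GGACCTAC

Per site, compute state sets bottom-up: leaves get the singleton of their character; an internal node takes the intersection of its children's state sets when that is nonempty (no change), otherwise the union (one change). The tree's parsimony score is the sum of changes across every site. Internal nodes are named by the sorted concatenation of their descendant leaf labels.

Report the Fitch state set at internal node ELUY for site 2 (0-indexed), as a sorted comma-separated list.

site 0, node EL: E={A} ∪ L={T} → {A,T} (+1)
site 0, node UY: U={C} ∪ Y={G} → {C,G} (+1)
site 0, node ELUY: EL={A,T} ∪ UY={C,G} → {A,C,G,T} (+1)
site 1, node EL: E={T} ∪ L={A} → {A,T} (+1)
site 1, node UY: U={C} ∪ Y={G} → {C,G} (+1)
site 1, node ELUY: EL={A,T} ∪ UY={C,G} → {A,C,G,T} (+1)
site 2, node EL: E={G} ∩ L={G} → {G} (+0)
site 2, node UY: U={T} ∪ Y={A} → {A,T} (+1)
site 2, node ELUY: EL={G} ∪ UY={A,T} → {A,G,T} (+1)
site 3, node EL: E={T} ∪ L={A} → {A,T} (+1)
site 3, node UY: U={T} ∪ Y={C} → {C,T} (+1)
site 3, node ELUY: EL={A,T} ∩ UY={C,T} → {T} (+0)
site 4, node EL: E={T} ∩ L={T} → {T} (+0)
site 4, node UY: U={G} ∪ Y={C} → {C,G} (+1)
site 4, node ELUY: EL={T} ∪ UY={C,G} → {C,G,T} (+1)
site 5, node EL: E={G} ∪ L={C} → {C,G} (+1)
site 5, node UY: U={G} ∪ Y={T} → {G,T} (+1)
site 5, node ELUY: EL={C,G} ∩ UY={G,T} → {G} (+0)
site 6, node EL: E={G} ∪ L={T} → {G,T} (+1)
site 6, node UY: U={G} ∪ Y={A} → {A,G} (+1)
site 6, node ELUY: EL={G,T} ∩ UY={A,G} → {G} (+0)
site 7, node EL: E={A} ∪ L={T} → {A,T} (+1)
site 7, node UY: U={A} ∪ Y={C} → {A,C} (+1)
site 7, node ELUY: EL={A,T} ∩ UY={A,C} → {A} (+0)
per-site changes: [3, 3, 2, 2, 2, 2, 2, 2]; total = 18

A,G,T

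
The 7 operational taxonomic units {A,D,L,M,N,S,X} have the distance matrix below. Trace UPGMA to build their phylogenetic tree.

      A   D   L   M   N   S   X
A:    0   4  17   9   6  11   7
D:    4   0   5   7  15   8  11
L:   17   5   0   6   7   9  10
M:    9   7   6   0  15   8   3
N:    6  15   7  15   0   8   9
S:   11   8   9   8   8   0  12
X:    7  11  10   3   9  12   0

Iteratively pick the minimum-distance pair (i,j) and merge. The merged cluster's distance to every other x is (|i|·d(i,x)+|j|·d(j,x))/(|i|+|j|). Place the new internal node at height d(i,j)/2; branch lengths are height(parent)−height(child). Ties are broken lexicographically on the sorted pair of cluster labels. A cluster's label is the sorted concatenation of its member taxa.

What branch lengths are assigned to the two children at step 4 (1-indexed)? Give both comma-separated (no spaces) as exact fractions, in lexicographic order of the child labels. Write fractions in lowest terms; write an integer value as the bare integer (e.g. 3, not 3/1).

9/4,11/4

iteration 1: select M,X (d=3); attach at lengths (3/2, 3/2); label the merged cluster MX
  updated: d(A,MX)=8, d(D,MX)=9, d(L,MX)=8, d(MX,N)=12, d(MX,S)=10
iteration 2: select A,D (d=4); attach at lengths (2, 2); label the merged cluster AD
  updated: d(AD,L)=11, d(AD,MX)=17/2, d(AD,N)=21/2, d(AD,S)=19/2
iteration 3: select L,N (d=7); attach at lengths (7/2, 7/2); label the merged cluster LN
  updated: d(AD,LN)=43/4, d(LN,MX)=10, d(LN,S)=17/2
iteration 4: select AD,MX (d=17/2); attach at lengths (9/4, 11/4); label the merged cluster ADMX
  updated: d(ADMX,LN)=83/8, d(ADMX,S)=39/4
iteration 5: select LN,S (d=17/2); attach at lengths (3/4, 17/4); label the merged cluster LNS
  updated: d(ADMX,LNS)=61/6
iteration 6: select ADMX,LNS (d=61/6); attach at lengths (5/6, 5/6); label the merged cluster ADLMNSX
final tree: (((A:2,D:2):9/4,(M:3/2,X:3/2):11/4):5/6,((L:7/2,N:7/2):3/4,S:17/4):5/6)
total length: 77/3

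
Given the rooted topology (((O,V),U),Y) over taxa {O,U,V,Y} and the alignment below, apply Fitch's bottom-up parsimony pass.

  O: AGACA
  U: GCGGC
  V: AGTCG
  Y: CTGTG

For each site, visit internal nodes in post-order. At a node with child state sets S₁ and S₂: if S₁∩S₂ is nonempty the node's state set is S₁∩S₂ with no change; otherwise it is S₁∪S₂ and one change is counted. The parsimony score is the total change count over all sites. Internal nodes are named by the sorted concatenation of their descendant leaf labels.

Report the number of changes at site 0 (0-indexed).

2

[col 0] OV: children O:{A}, V:{A} ∩→ {A}; cost 0
[col 0] OUV: children OV:{A}, U:{G} ∪→ {A,G}; cost 1
[col 0] OUVY: children OUV:{A,G}, Y:{C} ∪→ {A,C,G}; cost 1
[col 1] OV: children O:{G}, V:{G} ∩→ {G}; cost 0
[col 1] OUV: children OV:{G}, U:{C} ∪→ {C,G}; cost 1
[col 1] OUVY: children OUV:{C,G}, Y:{T} ∪→ {C,G,T}; cost 1
[col 2] OV: children O:{A}, V:{T} ∪→ {A,T}; cost 1
[col 2] OUV: children OV:{A,T}, U:{G} ∪→ {A,G,T}; cost 1
[col 2] OUVY: children OUV:{A,G,T}, Y:{G} ∩→ {G}; cost 0
[col 3] OV: children O:{C}, V:{C} ∩→ {C}; cost 0
[col 3] OUV: children OV:{C}, U:{G} ∪→ {C,G}; cost 1
[col 3] OUVY: children OUV:{C,G}, Y:{T} ∪→ {C,G,T}; cost 1
[col 4] OV: children O:{A}, V:{G} ∪→ {A,G}; cost 1
[col 4] OUV: children OV:{A,G}, U:{C} ∪→ {A,C,G}; cost 1
[col 4] OUVY: children OUV:{A,C,G}, Y:{G} ∩→ {G}; cost 0
per-site changes: [2, 2, 2, 2, 2]; total = 10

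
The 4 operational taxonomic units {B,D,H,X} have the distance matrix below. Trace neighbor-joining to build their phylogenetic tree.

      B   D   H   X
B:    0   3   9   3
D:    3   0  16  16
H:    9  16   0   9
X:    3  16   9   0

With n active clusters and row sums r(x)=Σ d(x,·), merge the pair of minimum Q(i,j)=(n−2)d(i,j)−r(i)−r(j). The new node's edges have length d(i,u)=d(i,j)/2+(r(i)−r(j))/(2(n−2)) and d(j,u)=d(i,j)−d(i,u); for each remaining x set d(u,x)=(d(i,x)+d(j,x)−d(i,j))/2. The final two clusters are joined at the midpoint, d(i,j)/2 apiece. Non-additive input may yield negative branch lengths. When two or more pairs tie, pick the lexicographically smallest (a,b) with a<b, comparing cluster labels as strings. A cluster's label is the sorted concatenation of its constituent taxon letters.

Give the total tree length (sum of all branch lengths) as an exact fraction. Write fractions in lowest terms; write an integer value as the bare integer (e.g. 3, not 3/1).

step 1: merge (B,D) at d=3, Q=-44; branch lengths B→-7/2, D→13/2; new cluster BD
  updated: d(BD,H)=11, d(BD,X)=8
step 2: merge (BD,H) at d=11, Q=-28; branch lengths BD→5, H→6; new cluster BDH
  updated: d(BDH,X)=3
step 3: merge (BDH,X) at d=3; branch lengths BDH→3/2, X→3/2; new cluster BDHX
final tree: (((B:-7/2,D:13/2):5,H:6):3/2,X:3/2)
total length: 17

17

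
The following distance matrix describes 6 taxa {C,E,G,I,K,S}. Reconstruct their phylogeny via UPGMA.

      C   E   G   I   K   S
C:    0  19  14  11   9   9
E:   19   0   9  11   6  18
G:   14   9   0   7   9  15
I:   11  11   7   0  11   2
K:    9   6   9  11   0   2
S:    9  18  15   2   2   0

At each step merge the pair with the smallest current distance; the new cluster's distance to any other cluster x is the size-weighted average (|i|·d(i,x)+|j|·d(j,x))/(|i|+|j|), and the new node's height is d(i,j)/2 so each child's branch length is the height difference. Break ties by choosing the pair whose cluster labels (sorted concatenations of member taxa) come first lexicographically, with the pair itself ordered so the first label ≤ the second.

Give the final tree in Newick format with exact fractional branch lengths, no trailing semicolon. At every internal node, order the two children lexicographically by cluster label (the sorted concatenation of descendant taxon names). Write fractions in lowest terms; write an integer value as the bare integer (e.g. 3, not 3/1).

((C:5,(I:1,S:1):4):8/9,((E:3,K:3):3/2,G:9/2):25/18)

iteration 1: select I,S (d=2); attach at lengths (1, 1); label the merged cluster IS
  updated: d(C,IS)=10, d(E,IS)=29/2, d(G,IS)=11, d(IS,K)=13/2
iteration 2: select E,K (d=6); attach at lengths (3, 3); label the merged cluster EK
  updated: d(C,EK)=14, d(EK,G)=9, d(EK,IS)=21/2
iteration 3: select EK,G (d=9); attach at lengths (3/2, 9/2); label the merged cluster EGK
  updated: d(C,EGK)=14, d(EGK,IS)=32/3
iteration 4: select C,IS (d=10); attach at lengths (5, 4); label the merged cluster CIS
  updated: d(CIS,EGK)=106/9
iteration 5: select CIS,EGK (d=106/9); attach at lengths (8/9, 25/18); label the merged cluster CEGIKS
final tree: ((C:5,(I:1,S:1):4):8/9,((E:3,K:3):3/2,G:9/2):25/18)
total length: 455/18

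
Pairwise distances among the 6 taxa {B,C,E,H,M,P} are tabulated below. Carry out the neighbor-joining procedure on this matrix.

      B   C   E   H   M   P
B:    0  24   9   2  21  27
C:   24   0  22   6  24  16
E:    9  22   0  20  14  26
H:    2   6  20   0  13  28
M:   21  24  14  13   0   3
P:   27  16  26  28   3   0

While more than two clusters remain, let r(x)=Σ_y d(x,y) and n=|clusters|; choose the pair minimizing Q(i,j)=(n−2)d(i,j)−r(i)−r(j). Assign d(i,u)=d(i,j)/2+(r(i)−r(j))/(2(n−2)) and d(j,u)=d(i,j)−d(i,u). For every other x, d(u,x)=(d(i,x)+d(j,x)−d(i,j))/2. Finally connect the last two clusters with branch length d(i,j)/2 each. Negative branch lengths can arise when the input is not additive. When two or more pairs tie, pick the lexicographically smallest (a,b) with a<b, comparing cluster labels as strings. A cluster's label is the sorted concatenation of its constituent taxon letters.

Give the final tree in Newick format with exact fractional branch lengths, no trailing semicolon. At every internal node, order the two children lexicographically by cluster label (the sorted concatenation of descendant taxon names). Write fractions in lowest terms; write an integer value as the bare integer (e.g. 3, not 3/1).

((((B:5/2,E:13/2):39/8,(M:-13/8,P:37/8):89/8):37/8,C:47/8):1/16,H:1/16)

step 1: merge (M,P) at d=3, Q=-163; branch lengths M→-13/8, P→37/8; new cluster MP
  updated: d(B,MP)=45/2, d(C,MP)=37/2, d(E,MP)=37/2, d(H,MP)=19
step 2: merge (B,E) at d=9, Q=-100; branch lengths B→5/2, E→13/2; new cluster BE
  updated: d(BE,C)=37/2, d(BE,H)=13/2, d(BE,MP)=16
step 3: merge (BE,MP) at d=16, Q=-125/2; branch lengths BE→39/8, MP→89/8; new cluster BEMP
  updated: d(BEMP,C)=21/2, d(BEMP,H)=19/4
step 4: merge (BEMP,C) at d=21/2, Q=-85/4; branch lengths BEMP→37/8, C→47/8; new cluster BCEMP
  updated: d(BCEMP,H)=1/8
step 5: merge (BCEMP,H) at d=1/8; branch lengths BCEMP→1/16, H→1/16; new cluster BCEHMP
final tree: ((((B:5/2,E:13/2):39/8,(M:-13/8,P:37/8):89/8):37/8,C:47/8):1/16,H:1/16)
total length: 309/8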